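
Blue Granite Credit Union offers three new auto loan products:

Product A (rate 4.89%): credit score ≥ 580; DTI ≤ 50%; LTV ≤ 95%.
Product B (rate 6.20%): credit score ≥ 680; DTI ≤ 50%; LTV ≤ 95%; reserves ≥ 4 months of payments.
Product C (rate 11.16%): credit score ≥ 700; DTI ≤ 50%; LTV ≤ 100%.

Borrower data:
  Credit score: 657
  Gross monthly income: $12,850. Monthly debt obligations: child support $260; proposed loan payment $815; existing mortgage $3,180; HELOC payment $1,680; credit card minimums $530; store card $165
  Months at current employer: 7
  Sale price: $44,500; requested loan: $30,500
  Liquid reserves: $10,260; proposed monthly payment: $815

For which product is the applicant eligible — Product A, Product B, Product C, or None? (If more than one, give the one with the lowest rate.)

Total debts = (260 + 815 + 3,180 + 1,680 + 530 + 165) = 6,630; DTI = 6,630/12,850 = 51.6%.
LTV = 30,500/44,500 = 68.5%.
Reserves = 10,260/815 = 12.6 months.
Product A: score 657 ≥ 580; DTI 51.6% > 50%; LTV 68.5% ≤ 95% → does not qualify.
Product B: score 657 < 680; DTI 51.6% > 50%; LTV 68.5% ≤ 95%; reserves 12.6 ≥ 4 mo → does not qualify.
Product C: score 657 < 700; DTI 51.6% > 50%; LTV 68.5% ≤ 100% → does not qualify.

None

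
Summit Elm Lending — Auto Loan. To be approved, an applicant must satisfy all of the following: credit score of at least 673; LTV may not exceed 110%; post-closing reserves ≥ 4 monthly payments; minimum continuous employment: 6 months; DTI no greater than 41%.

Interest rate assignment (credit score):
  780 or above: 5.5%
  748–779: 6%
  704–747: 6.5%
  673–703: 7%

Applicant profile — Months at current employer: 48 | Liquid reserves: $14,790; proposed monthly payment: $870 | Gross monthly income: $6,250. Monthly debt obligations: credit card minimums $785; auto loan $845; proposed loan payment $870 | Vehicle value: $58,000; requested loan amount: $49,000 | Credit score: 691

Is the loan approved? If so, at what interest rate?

Credit score 691 ≥ 673 (meets minimum)
Total monthly debts = (785 + 845 + 870) = 2,500. DTI: 2,500 ÷ 6,250 = 40%, within the 41% cap
Reserves = 14,790/870 = 17.0 months ≥ 4
Loan-to-value = 49,000/58,000 = 84.5% — pass (110% max)
Employment 48 ≥ 6 months
All requirements met. Score 691 falls in the 673–703 tier → 7%.

Approved at 7%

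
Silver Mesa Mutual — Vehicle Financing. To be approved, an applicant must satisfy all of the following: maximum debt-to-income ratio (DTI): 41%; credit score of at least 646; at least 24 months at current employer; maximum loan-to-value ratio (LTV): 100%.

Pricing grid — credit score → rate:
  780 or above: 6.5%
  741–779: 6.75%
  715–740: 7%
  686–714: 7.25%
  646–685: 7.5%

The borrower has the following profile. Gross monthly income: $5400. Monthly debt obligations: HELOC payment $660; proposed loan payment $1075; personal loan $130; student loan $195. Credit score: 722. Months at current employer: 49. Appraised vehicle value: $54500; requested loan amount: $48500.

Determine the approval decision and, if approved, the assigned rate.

Approved at 7%

Credit score 722 ≥ 646 (meets minimum)
Employment 49 ≥ 24 months
LTV = 48,500/54,500 = 89% ≤ 100%
Total monthly debts = (660 + 1,075 + 130 + 195) = 2,060. DTI: 2,060 ÷ 5,400 = 38.1%, within the 41% cap
All requirements met. Score 722 falls in the 715–740 tier → 7%.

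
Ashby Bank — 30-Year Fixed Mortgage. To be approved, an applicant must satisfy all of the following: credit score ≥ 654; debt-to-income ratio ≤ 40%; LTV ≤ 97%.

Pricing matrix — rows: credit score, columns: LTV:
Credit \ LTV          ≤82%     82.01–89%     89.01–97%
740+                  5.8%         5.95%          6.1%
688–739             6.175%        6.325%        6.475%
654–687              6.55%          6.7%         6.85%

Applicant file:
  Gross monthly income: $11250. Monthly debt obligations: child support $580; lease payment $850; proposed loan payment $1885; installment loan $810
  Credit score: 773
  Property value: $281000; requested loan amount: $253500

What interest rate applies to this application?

6.1%

Credit score 773 ≥ 654; Total monthly debts = (580 + 850 + 1,885 + 810) = 4,125. DTI = 4,125/11,250 = 36.7% ≤ 40%
LTV = 253,500/281,000 = 90.2% ≤ 97%
Row: 773 falls in 740+. Column: 90.2% falls in 89.01–97%. Rate = 6.1%.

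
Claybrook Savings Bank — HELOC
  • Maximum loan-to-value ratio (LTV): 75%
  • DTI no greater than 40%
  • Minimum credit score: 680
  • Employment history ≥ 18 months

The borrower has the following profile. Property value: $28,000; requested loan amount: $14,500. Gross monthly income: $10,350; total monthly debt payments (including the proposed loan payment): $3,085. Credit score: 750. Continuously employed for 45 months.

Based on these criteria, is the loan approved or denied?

Approved

LTV = 14,500/28,000 = 51.8% ≤ 75%
DTI = 3,085/10,350 = 29.8% ≤ 40%
Credit score 750 ≥ 680 (meets)
Employment 45 ≥ 18 months
All criteria satisfied.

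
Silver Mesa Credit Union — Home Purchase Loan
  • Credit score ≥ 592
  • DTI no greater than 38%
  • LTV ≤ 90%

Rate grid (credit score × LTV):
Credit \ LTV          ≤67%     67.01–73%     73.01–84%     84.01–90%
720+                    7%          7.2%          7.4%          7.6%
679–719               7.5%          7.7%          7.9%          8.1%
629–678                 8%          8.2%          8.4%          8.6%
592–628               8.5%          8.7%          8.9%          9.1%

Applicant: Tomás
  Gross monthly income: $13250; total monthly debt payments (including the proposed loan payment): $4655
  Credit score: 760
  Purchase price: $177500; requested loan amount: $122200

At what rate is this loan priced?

Credit score 760 ≥ 592; Debt-to-income = 4,655/13,250 = 35.1% — meets 38% limit
Loan-to-value = 122,200/177,500 = 68.8% — pass (90% max)
Credit 760 → row 720+; LTV 68.8% → column 67.01–73%. Grid cell → 7.2%.

7.2%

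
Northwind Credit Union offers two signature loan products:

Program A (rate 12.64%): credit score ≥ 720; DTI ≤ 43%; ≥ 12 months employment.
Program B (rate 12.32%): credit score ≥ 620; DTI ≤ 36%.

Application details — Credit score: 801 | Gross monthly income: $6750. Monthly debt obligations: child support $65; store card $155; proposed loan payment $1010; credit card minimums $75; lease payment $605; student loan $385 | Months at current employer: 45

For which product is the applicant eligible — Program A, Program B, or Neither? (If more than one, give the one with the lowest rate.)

Program B

Total debts = (65 + 155 + 1,010 + 75 + 605 + 385) = 2,295; DTI = 2,295/6,750 = 34%.
Program A: score 801 ≥ 720; DTI 34% ≤ 43%; employment 45 ≥ 12 mo → qualifies.
Program B: score 801 ≥ 620; DTI 34% ≤ 36% → qualifies.
Qualifying: Program A, Program B. Lowest rate is 12.32% → Program B.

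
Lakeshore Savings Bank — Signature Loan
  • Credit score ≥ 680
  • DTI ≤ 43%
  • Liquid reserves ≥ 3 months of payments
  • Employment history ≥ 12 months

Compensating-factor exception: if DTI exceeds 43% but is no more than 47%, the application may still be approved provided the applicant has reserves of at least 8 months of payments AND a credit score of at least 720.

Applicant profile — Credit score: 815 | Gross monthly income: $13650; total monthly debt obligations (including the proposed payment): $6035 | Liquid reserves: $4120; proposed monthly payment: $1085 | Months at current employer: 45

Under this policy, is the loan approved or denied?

Credit score 815 ≥ 680 (meets base)
DTI = 6,035/13,650 = 44.2% > 43% — standard DTI limit exceeded.
Reserves = 4,120/1,085 = 3.8 months ≥ 3
Employment 45 ≥ 12 months
44.2% falls in the override range (43%–47%), so the compensating-factor test applies.
Override check — reserves: 3.8 mo (short of 8); score: 815 (ok).
Compensating-factor requirement not fully met.

Denied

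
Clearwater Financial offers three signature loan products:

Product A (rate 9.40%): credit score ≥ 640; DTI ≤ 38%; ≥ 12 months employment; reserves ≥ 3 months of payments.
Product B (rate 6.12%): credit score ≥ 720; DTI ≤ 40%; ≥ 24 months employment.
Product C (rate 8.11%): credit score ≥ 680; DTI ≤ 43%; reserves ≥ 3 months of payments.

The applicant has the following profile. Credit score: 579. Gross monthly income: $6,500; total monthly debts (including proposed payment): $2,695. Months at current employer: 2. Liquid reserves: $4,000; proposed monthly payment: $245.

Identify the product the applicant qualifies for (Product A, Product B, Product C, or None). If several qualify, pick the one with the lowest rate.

DTI = 2,695/6,500 = 41.5%.
Reserves = 4,000/245 = 16.3 months.
Product A: score 579 < 640; DTI 41.5% > 38%; employment 2 < 12 mo; reserves 16.3 ≥ 3 mo → does not qualify.
Product B: score 579 < 720; DTI 41.5% > 40%; employment 2 < 24 mo → does not qualify.
Product C: score 579 < 680; DTI 41.5% ≤ 43%; reserves 16.3 ≥ 3 mo → does not qualify.

None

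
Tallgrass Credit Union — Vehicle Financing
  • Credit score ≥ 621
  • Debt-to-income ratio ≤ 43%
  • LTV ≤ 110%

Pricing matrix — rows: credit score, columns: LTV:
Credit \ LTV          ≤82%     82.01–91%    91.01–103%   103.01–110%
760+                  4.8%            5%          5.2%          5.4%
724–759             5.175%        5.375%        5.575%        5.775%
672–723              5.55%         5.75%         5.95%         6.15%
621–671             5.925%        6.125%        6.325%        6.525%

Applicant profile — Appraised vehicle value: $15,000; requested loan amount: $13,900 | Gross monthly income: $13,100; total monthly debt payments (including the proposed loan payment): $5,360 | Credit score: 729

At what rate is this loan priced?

Credit score 729 ≥ 621; DTI: 5,360 ÷ 13,100 = 40.9%, within the 43% cap
Loan-to-value = 13,900/15,000 = 92.7% — pass (110% max)
Score 729 is in the 724–759 band; LTV 92.7% is in the 91.01–103% band → 5.575%.

5.575%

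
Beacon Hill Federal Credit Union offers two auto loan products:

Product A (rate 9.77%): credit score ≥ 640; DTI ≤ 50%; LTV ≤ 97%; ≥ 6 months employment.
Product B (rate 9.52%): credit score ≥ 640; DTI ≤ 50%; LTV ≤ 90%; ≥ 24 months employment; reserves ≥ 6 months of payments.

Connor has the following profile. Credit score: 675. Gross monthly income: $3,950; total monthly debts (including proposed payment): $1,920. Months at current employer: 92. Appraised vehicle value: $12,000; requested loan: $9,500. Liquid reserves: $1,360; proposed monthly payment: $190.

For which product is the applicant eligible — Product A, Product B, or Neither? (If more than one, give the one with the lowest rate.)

DTI = 1,920/3,950 = 48.6%.
LTV = 9,500/12,000 = 79.2%.
Reserves = 1,360/190 = 7.2 months.
Product A: score 675 ≥ 640; DTI 48.6% ≤ 50%; LTV 79.2% ≤ 97%; employment 92 ≥ 6 mo → qualifies.
Product B: score 675 ≥ 640; DTI 48.6% ≤ 50%; LTV 79.2% ≤ 90%; employment 92 ≥ 24 mo; reserves 7.2 ≥ 6 mo → qualifies.
Qualifying: Product A, Product B. Lowest rate is 9.52% → Product B.

Product B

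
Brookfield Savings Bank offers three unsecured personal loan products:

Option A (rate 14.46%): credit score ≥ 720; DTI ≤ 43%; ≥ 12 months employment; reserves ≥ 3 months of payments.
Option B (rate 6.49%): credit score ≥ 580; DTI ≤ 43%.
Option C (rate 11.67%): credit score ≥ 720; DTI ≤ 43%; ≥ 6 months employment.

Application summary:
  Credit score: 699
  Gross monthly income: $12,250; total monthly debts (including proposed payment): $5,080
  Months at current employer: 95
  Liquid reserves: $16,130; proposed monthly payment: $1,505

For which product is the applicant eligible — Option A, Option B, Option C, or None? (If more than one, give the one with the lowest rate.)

Option B

DTI = 5,080/12,250 = 41.5%.
Reserves = 16,130/1,505 = 10.7 months.
Option A: score 699 < 720; DTI 41.5% ≤ 43%; employment 95 ≥ 12 mo; reserves 10.7 ≥ 3 mo → does not qualify.
Option B: score 699 ≥ 580; DTI 41.5% ≤ 43% → qualifies.
Option C: score 699 < 720; DTI 41.5% ≤ 43%; employment 95 ≥ 6 mo → does not qualify.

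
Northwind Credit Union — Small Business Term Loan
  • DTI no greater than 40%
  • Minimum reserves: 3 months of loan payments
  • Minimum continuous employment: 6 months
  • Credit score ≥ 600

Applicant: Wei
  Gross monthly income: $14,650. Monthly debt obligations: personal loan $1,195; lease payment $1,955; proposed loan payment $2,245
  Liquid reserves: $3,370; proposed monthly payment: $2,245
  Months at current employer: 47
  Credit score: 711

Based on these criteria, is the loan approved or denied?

Denied

Total monthly debts = (1,195 + 1,955 + 2,245) = 5,395. Debt-to-income = 5,395/14,650 = 36.8% — meets 40% limit
Liquid reserves cover 3,370/2,245 = 1.5 months — < 3 required
Employment 47 ≥ 6 months
Credit score 711 ≥ 600 (meets)
Fails on reserves.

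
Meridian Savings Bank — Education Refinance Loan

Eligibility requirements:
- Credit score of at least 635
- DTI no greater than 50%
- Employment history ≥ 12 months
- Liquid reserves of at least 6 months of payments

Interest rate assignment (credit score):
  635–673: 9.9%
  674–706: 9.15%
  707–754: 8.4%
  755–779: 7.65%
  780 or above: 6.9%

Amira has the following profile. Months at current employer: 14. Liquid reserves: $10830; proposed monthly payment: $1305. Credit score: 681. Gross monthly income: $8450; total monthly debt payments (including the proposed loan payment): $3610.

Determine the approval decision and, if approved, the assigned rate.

Approved at 9.15%

Credit score 681 ≥ 635 (meets minimum)
Debt-to-income = 3,610/8,450 = 42.7% — meets 50% limit
Employment 14 ≥ 12 months
Liquid reserves cover 10,830/1,305 = 8.3 months — ≥ 6 required
All requirements met. Score 681 falls in the 674–706 tier → 9.15%.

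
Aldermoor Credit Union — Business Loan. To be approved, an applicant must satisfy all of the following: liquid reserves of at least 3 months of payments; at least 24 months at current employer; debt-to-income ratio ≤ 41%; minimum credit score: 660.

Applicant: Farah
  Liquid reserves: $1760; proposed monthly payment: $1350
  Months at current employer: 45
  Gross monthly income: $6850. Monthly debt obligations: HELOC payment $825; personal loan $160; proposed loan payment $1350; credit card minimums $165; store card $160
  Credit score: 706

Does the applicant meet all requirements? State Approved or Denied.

Denied

Reserves: 1,760 ÷ 1,350 = 1.3 months (below 3-month minimum)
Employment 45 ≥ 24 months
Total monthly debts = (825 + 160 + 1,350 + 165 + 160) = 2,660. Debt-to-income = 2,660/6,850 = 38.8% — meets 41% limit
Credit score 706 ≥ 660 (meets)
Fails on reserves.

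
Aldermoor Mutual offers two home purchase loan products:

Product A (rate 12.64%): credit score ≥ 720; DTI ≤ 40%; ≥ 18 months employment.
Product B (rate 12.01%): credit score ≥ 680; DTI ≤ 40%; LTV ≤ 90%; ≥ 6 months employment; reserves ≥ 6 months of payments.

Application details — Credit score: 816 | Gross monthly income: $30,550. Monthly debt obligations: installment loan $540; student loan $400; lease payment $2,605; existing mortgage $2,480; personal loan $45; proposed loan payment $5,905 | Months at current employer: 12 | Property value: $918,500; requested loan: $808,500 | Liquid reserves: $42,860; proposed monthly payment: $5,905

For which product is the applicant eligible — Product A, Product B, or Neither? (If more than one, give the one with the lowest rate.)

Total debts = (540 + 400 + 2,605 + 2,480 + 45 + 5,905) = 11,975; DTI = 11,975/30,550 = 39.2%.
LTV = 808,500/918,500 = 88%.
Reserves = 42,860/5,905 = 7.3 months.
Product A: score 816 ≥ 720; DTI 39.2% ≤ 40%; employment 12 < 18 mo → does not qualify.
Product B: score 816 ≥ 680; DTI 39.2% ≤ 40%; LTV 88% ≤ 90%; employment 12 ≥ 6 mo; reserves 7.3 ≥ 6 mo → qualifies.

Product B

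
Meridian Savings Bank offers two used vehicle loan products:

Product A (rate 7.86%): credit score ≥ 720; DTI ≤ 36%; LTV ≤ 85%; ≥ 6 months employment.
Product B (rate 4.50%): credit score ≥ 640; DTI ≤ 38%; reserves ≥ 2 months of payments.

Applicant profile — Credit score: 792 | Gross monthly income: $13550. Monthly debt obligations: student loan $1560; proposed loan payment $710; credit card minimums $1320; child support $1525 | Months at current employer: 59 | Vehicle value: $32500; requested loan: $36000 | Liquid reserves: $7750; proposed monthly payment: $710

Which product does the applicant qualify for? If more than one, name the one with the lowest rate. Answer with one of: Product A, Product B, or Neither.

Product B

Total debts = (1,560 + 710 + 1,320 + 1,525) = 5,115; DTI = 5,115/13,550 = 37.7%.
LTV = 36,000/32,500 = 110.8%.
Reserves = 7,750/710 = 10.9 months.
Product A: score 792 ≥ 720; DTI 37.7% > 36%; LTV 110.8% > 85%; employment 59 ≥ 6 mo → does not qualify.
Product B: score 792 ≥ 640; DTI 37.7% ≤ 38%; reserves 10.9 ≥ 2 mo → qualifies.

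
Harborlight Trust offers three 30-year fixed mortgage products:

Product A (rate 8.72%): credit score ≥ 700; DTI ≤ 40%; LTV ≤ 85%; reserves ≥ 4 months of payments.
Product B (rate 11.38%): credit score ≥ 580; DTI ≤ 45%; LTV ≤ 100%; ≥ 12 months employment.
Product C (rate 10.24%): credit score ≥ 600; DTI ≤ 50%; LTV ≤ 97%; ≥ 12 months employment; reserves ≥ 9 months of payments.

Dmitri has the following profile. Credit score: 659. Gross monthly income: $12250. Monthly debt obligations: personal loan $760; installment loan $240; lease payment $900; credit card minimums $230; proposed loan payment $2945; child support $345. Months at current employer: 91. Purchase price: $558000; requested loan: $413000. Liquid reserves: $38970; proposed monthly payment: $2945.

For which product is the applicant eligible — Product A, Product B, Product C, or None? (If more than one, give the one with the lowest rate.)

Total debts = (760 + 240 + 900 + 230 + 2,945 + 345) = 5,420; DTI = 5,420/12,250 = 44.2%.
LTV = 413,000/558,000 = 74%.
Reserves = 38,970/2,945 = 13.2 months.
Product A: score 659 < 700; DTI 44.2% > 40%; LTV 74% ≤ 85%; reserves 13.2 ≥ 4 mo → does not qualify.
Product B: score 659 ≥ 580; DTI 44.2% ≤ 45%; LTV 74% ≤ 100%; employment 91 ≥ 12 mo → qualifies.
Product C: score 659 ≥ 600; DTI 44.2% ≤ 50%; LTV 74% ≤ 97%; employment 91 ≥ 12 mo; reserves 13.2 ≥ 9 mo → qualifies.
Qualifying: Product B, Product C. Lowest rate is 10.24% → Product C.

Product C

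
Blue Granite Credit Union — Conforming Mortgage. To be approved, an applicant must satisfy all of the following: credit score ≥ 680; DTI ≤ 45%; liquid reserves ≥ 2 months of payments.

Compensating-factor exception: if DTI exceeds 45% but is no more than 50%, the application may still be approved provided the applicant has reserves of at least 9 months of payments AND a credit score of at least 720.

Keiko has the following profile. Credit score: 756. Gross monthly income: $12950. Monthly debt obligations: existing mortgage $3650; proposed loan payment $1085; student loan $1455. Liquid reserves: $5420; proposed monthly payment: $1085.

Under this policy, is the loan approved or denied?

Denied

Credit score 756 ≥ 680 (meets base)
Total debts = (3,650 + 1,085 + 1,455) = 6,190. DTI = 6,190/12,950 = 47.8% > 45% — standard DTI limit exceeded.
Liquid reserves cover 5,420/1,085 = 5.0 months — ≥ 2 required
47.8% falls in the override range (45%–50%), so the compensating-factor test applies.
Reserves 5.0 < 9 months; credit score 756 ≥ 720.
Override conditions not both satisfied; exception does not apply.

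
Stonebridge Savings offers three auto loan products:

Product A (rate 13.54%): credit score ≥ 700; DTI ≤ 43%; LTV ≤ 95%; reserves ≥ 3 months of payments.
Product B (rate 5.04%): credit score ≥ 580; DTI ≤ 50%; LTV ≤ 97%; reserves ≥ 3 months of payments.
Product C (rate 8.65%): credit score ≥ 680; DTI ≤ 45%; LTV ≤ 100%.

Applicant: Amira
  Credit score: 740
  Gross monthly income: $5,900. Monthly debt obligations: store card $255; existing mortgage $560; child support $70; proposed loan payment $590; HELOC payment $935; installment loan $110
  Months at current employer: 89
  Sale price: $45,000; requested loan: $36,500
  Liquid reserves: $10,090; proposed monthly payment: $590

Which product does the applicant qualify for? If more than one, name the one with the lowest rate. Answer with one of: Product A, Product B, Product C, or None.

Product B

Total debts = (255 + 560 + 70 + 590 + 935 + 110) = 2,520; DTI = 2,520/5,900 = 42.7%.
LTV = 36,500/45,000 = 81.1%.
Reserves = 10,090/590 = 17.1 months.
Product A: score 740 ≥ 700; DTI 42.7% ≤ 43%; LTV 81.1% ≤ 95%; reserves 17.1 ≥ 3 mo → qualifies.
Product B: score 740 ≥ 580; DTI 42.7% ≤ 50%; LTV 81.1% ≤ 97%; reserves 17.1 ≥ 3 mo → qualifies.
Product C: score 740 ≥ 680; DTI 42.7% ≤ 45%; LTV 81.1% ≤ 100% → qualifies.
Qualifying: Product A, Product B, Product C. Lowest rate is 5.04% → Product B.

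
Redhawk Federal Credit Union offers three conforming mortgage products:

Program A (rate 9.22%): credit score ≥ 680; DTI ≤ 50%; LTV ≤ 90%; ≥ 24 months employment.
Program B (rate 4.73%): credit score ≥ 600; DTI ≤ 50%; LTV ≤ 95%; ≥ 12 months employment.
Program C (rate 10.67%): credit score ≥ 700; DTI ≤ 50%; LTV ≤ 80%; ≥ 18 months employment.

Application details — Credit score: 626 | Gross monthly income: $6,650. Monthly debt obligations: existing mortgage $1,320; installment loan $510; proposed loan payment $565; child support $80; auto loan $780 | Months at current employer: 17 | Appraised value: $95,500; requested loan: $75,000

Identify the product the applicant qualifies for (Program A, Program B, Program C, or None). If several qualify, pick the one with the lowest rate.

Program B

Total debts = (1,320 + 510 + 565 + 80 + 780) = 3,255; DTI = 3,255/6,650 = 48.9%.
LTV = 75,000/95,500 = 78.5%.
Program A: score 626 < 680; DTI 48.9% ≤ 50%; LTV 78.5% ≤ 90%; employment 17 < 24 mo → does not qualify.
Program B: score 626 ≥ 600; DTI 48.9% ≤ 50%; LTV 78.5% ≤ 95%; employment 17 ≥ 12 mo → qualifies.
Program C: score 626 < 700; DTI 48.9% ≤ 50%; LTV 78.5% ≤ 80%; employment 17 < 18 mo → does not qualify.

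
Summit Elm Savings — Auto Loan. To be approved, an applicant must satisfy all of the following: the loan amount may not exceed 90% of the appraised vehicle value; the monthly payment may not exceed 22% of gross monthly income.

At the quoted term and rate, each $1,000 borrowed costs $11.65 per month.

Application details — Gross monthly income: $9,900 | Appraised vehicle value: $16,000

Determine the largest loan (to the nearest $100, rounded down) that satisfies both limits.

$14,400

Payment cap: 22% × $9,900 = $2,178/month.
At $11.65 per $1,000, that supports 2,178/11.65 × 1,000 ≈ $186,952 → $186,900.
LTV cap: 90% × $16,000 = $14,400 → $14,400.
Binding constraint: loan-to-value.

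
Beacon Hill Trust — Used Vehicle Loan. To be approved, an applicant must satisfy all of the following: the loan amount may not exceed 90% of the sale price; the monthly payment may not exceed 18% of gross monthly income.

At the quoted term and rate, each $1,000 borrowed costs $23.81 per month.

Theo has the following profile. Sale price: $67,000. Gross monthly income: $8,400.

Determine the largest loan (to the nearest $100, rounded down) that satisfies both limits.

Payment cap: 18% × $8,400 = $1,512/month.
At $23.81 per $1,000, that supports 1,512/23.81 × 1,000 ≈ $63,502 → $63,500.
LTV cap: 90% × $67,000 = $60,300 → $60,300.
Binding constraint: loan-to-value.

$60,300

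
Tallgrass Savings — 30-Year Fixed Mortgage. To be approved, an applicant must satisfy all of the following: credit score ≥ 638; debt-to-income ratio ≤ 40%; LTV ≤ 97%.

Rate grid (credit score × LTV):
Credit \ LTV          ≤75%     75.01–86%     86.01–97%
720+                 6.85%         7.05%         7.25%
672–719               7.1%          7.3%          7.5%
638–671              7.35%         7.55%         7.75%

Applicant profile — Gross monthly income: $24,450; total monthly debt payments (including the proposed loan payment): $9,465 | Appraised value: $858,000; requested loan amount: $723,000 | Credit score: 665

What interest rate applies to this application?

7.55%

Credit score 665 ≥ 638; DTI = 9,465/24,450 = 38.7% ≤ 40%
Loan-to-value = 723,000/858,000 = 84.3% — pass (97% max)
Score 665 is in the 638–671 band; LTV 84.3% is in the 75.01–86% band → 7.55%.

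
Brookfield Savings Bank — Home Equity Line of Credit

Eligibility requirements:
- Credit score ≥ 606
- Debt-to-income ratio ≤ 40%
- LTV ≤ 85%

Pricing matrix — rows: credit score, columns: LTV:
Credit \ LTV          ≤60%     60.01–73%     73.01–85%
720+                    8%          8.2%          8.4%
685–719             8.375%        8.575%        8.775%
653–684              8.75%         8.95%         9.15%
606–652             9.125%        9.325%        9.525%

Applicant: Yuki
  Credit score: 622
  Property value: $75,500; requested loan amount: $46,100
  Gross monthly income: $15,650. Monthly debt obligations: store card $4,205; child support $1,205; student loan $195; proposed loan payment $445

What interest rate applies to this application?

Credit score 622 ≥ 606; Total monthly debts = (4,205 + 1,205 + 195 + 445) = 6,050. Debt-to-income = 6,050/15,650 = 38.7% — meets 40% limit
Loan-to-value = 46,100/75,500 = 61.1% — pass (85% max)
Credit 622 → row 606–652; LTV 61.1% → column 60.01–73%. Grid cell → 9.325%.

9.325%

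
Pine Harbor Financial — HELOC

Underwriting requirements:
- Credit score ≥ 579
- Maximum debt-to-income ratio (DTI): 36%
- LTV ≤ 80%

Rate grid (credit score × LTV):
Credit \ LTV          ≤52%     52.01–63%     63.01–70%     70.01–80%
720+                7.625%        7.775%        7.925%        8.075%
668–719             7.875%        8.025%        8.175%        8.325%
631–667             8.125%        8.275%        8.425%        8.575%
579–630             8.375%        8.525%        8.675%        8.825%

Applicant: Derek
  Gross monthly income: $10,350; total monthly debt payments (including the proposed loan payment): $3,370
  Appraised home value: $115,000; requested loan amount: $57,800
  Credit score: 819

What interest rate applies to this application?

Credit score 819 ≥ 579; DTI = 3,370/10,350 = 32.6% ≤ 36%
LTV = 57,800/115,000 = 50.3% ≤ 80%
Row: 819 falls in 720+. Column: 50.3% falls in ≤52%. Rate = 7.625%.

7.625%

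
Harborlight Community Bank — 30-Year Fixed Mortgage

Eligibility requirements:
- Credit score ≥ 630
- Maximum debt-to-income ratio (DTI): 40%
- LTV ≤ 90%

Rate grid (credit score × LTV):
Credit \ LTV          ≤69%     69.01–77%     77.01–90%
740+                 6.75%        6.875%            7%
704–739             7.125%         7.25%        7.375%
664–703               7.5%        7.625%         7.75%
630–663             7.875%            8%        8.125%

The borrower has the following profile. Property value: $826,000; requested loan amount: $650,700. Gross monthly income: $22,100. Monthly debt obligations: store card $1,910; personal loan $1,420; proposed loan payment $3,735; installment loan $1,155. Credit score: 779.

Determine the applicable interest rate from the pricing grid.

7%

Credit score 779 ≥ 630; Total monthly debts = (1,910 + 1,420 + 3,735 + 1,155) = 8,220. DTI: 8,220 ÷ 22,100 = 37.2%, within the 40% cap
Loan-to-value = 650,700/826,000 = 78.8% — pass (90% max)
Row: 779 falls in 740+. Column: 78.8% falls in 77.01–90%. Rate = 7%.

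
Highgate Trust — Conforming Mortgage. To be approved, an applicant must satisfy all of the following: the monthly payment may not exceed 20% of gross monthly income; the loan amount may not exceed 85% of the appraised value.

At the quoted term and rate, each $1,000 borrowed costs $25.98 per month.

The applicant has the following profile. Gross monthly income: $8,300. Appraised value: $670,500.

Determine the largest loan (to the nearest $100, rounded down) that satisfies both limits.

$63,800

Payment cap: 20% × $8,300 = $1,660/month.
At $25.98 per $1,000, that supports 1,660/25.98 × 1,000 ≈ $63,895 → $63,800.
LTV cap: 85% × $670,500 = $569,925 → $569,900.
Binding constraint: payment-to-income.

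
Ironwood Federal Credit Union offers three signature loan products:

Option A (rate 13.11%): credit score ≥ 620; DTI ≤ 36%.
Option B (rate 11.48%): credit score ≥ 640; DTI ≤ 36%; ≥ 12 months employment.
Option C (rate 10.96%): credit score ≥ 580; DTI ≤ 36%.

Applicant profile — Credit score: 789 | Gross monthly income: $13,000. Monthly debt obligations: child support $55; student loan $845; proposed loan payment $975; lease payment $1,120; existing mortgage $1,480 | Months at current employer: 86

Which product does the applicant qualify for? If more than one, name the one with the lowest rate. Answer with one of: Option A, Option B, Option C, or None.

Total debts = (55 + 845 + 975 + 1,120 + 1,480) = 4,475; DTI = 4,475/13,000 = 34.4%.
Option A: score 789 ≥ 620; DTI 34.4% ≤ 36% → qualifies.
Option B: score 789 ≥ 640; DTI 34.4% ≤ 36%; employment 86 ≥ 12 mo → qualifies.
Option C: score 789 ≥ 580; DTI 34.4% ≤ 36% → qualifies.
Qualifying: Option A, Option B, Option C. Lowest rate is 10.96% → Option C.

Option C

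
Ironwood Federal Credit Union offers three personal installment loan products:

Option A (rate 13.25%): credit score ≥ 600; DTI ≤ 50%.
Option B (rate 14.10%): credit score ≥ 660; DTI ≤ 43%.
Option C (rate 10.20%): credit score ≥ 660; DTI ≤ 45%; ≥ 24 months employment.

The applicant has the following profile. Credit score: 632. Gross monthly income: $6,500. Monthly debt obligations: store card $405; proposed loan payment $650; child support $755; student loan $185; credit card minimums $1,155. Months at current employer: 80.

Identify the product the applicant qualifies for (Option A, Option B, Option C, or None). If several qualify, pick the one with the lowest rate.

Option A

Total debts = (405 + 650 + 755 + 185 + 1,155) = 3,150; DTI = 3,150/6,500 = 48.5%.
Option A: score 632 ≥ 600; DTI 48.5% ≤ 50% → qualifies.
Option B: score 632 < 660; DTI 48.5% > 43% → does not qualify.
Option C: score 632 < 660; DTI 48.5% > 45%; employment 80 ≥ 24 mo → does not qualify.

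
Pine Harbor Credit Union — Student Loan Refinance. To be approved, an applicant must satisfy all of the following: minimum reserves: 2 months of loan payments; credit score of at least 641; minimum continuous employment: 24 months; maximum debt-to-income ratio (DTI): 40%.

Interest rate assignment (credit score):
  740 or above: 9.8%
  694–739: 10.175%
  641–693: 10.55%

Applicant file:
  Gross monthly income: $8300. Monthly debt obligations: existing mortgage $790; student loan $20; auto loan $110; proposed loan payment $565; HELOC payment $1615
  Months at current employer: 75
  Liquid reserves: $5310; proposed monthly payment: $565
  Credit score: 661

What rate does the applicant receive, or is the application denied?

Approved at 10.55%

Credit score 661 ≥ 641 (meets minimum)
Total monthly debts = (790 + 20 + 110 + 565 + 1,615) = 3,100. Debt-to-income = 3,100/8,300 = 37.3% — meets 40% limit
Employment 75 ≥ 24 months
Reserves: 5,310 ÷ 565 = 9.4 months (meets 2-month minimum)
All requirements met. Score 661 falls in the 641–693 tier → 10.55%.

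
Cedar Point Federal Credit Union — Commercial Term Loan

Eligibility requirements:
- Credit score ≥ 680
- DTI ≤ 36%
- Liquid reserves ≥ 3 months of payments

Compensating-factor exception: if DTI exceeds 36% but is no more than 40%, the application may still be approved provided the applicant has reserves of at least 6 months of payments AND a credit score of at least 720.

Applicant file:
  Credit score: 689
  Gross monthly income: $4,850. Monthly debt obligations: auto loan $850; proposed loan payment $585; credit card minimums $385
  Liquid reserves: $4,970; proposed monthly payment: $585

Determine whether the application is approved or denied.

Credit score 689 ≥ 680 (meets base)
Total debts = (850 + 585 + 385) = 1,820. DTI: 1,820 ÷ 4,850 = 37.5%, over the 36% base limit.
Liquid reserves cover 4,970/585 = 8.5 months — ≥ 3 required
DTI 37.5% is within the 36%–40% exception band; checking compensating factors.
Override check — reserves: 8.5 mo (ok); score: 689 (below 720).
Compensating-factor requirement not fully met.

Denied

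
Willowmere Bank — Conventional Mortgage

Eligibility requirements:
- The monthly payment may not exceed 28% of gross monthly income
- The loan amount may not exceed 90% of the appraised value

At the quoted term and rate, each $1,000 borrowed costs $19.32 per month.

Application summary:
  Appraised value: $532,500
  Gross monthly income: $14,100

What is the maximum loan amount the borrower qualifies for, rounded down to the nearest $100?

Payment cap: 28% × $14,100 = $3,948/month.
At $19.32 per $1,000, that supports 3,948/19.32 × 1,000 ≈ $204,347 → $204,300.
LTV cap: 90% × $532,500 = $479,250 → $479,200.
Binding constraint: payment-to-income.

$204,300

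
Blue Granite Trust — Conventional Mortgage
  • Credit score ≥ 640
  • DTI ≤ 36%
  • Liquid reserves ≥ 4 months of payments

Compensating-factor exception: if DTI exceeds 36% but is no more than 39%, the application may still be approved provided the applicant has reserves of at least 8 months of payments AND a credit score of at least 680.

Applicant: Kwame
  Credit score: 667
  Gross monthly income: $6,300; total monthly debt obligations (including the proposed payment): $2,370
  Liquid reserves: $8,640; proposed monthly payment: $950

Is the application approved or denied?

Credit score 667 ≥ 640 (meets base)
DTI: 2,370 ÷ 6,300 = 37.6%, over the 36% base limit.
Liquid reserves cover 8,640/950 = 9.1 months — ≥ 4 required
37.6% falls in the override range (36%–39%), so the compensating-factor test applies.
Override check — reserves: 9.1 mo (ok); score: 667 (below 680).
Override conditions not both satisfied; exception does not apply.

Denied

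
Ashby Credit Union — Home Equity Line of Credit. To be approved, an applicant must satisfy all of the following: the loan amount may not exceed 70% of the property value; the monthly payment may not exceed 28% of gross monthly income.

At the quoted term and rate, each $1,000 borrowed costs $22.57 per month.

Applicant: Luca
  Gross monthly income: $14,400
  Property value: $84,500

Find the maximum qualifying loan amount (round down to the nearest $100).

$59,100

Payment cap: 28% × $14,400 = $4,032/month.
At $22.57 per $1,000, that supports 4,032/22.57 × 1,000 ≈ $178,644 → $178,600.
LTV cap: 70% × $84,500 = $59,150 → $59,100.
Binding constraint: loan-to-value.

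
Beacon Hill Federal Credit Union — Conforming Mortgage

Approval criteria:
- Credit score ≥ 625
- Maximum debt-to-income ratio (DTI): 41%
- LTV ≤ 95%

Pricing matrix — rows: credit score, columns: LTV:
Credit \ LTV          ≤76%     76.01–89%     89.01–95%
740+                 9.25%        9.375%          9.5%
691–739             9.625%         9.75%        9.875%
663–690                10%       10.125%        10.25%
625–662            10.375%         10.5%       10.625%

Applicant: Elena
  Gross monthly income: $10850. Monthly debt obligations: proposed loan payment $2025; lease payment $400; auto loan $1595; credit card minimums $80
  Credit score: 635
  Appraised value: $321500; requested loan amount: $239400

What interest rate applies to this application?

Credit score 635 ≥ 625; Total monthly debts = (2,025 + 400 + 1,595 + 80) = 4,100. DTI = 4,100/10,850 = 37.8% ≤ 41%
Loan-to-value = 239,400/321,500 = 74.5% — pass (95% max)
Credit 635 → row 625–662; LTV 74.5% → column ≤76%. Grid cell → 10.375%.

10.375%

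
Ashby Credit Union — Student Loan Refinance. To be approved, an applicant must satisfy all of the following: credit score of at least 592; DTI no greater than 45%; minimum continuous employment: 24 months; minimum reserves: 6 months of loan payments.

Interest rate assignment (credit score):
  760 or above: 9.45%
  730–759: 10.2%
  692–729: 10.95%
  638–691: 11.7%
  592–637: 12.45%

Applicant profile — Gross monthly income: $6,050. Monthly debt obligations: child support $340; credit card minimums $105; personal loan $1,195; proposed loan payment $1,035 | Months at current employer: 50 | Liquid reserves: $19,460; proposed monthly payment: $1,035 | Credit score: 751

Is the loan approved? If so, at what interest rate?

Credit score 751 ≥ 592 (meets minimum)
Total monthly debts = (340 + 105 + 1,195 + 1,035) = 2,675. Debt-to-income = 2,675/6,050 = 44.2% — meets 45% limit
Reserves = 19,460/1,035 = 18.8 months ≥ 6
Employment 50 ≥ 24 months
All requirements met. Score 751 falls in the 730–759 tier → 10.2%.

Approved at 10.2%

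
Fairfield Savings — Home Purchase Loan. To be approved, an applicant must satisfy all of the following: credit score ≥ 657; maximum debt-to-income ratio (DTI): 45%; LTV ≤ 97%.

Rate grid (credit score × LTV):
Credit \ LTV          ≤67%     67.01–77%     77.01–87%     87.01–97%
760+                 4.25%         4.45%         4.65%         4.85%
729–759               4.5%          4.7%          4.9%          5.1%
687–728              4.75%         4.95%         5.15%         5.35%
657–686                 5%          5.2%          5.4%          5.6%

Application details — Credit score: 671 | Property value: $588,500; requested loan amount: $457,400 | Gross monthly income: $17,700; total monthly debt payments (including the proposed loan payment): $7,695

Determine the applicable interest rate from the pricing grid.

5.4%

Credit score 671 ≥ 657; DTI: 7,695 ÷ 17,700 = 43.5%, within the 45% cap
LTV: 457,400 ÷ 588,500 = 77.7%, within 97% cap
Score 671 is in the 657–686 band; LTV 77.7% is in the 77.01–87% band → 5.4%.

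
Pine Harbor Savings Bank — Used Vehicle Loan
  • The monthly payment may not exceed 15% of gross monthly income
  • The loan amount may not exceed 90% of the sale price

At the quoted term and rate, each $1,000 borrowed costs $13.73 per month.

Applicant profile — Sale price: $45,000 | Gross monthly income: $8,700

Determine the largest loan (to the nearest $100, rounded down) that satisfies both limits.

Payment cap: 15% × $8,700 = $1,305/month.
At $13.73 per $1,000, that supports 1,305/13.73 × 1,000 ≈ $95,047 → $95,000.
LTV cap: 90% × $45,000 = $40,500 → $40,500.
Binding constraint: loan-to-value.

$40,500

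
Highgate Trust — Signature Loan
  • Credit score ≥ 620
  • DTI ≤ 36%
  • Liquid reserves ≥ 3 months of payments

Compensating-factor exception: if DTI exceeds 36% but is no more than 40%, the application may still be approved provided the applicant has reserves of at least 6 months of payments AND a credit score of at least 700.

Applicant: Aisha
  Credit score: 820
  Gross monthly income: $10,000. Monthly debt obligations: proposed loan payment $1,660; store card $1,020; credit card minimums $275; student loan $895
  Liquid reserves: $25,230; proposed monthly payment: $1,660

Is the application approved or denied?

Credit score 820 ≥ 620 (meets base)
Total debts = (1,660 + 1,020 + 275 + 895) = 3,850. DTI = 3,850/10,000 = 38.5% > 36% — standard DTI limit exceeded.
Reserves: 25,230 ÷ 1,660 = 15.2 months (meets 3-month minimum)
38.5% falls in the override range (36%–40%), so the compensating-factor test applies.
Reserves 15.2 ≥ 6 months; credit score 820 ≥ 700.
Both override conditions satisfied; DTI exception granted.

Approved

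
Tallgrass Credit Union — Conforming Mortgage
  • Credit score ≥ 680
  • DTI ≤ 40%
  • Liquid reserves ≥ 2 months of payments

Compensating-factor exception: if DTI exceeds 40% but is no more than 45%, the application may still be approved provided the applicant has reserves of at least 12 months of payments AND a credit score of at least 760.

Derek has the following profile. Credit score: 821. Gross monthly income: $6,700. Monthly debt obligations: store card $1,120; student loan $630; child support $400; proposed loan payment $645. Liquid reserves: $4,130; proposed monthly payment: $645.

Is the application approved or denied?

Denied

Credit score 821 ≥ 680 (meets base)
Total debts = (1,120 + 630 + 400 + 645) = 2,795. DTI: 2,795 ÷ 6,700 = 41.7%, over the 40% base limit.
Reserves: 4,130 ÷ 645 = 6.4 months (meets 2-month minimum)
DTI 41.7% is within the 40%–45% exception band; checking compensating factors.
Reserves 6.4 < 12 months; credit score 821 ≥ 760.
Compensating-factor requirement not fully met.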